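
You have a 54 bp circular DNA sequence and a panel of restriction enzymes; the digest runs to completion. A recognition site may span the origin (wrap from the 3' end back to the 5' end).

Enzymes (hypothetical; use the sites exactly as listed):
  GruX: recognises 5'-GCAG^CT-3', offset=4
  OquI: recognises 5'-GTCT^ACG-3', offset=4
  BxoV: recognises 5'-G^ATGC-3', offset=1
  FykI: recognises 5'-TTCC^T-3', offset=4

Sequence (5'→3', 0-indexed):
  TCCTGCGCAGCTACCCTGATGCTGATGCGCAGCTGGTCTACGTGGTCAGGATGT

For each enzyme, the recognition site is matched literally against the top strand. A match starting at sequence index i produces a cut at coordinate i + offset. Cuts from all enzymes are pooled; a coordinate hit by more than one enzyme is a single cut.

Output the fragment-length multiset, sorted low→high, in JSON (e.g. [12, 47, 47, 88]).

Site scan:
  GruX GCAGCT/4: at [6, 28] ⇒ [10, 32]
  OquI GTCTACG/4: at [35] ⇒ [39]
  BxoV GATGC/1: at [17, 23] ⇒ [18, 24]
  FykI TTCCT/4: at [53] ⇒ [3]

All cut coordinates (distinct, sorted): [3, 10, 18, 24, 32, 39]

Fragment lengths:
  3→10: 7 bp
  10→18: 8 bp
  18→24: 6 bp
  24→32: 8 bp
  32→39: 7 bp
  39→3 (wrap): 54-39+3 = 18 bp

[6,7,7,8,8,18]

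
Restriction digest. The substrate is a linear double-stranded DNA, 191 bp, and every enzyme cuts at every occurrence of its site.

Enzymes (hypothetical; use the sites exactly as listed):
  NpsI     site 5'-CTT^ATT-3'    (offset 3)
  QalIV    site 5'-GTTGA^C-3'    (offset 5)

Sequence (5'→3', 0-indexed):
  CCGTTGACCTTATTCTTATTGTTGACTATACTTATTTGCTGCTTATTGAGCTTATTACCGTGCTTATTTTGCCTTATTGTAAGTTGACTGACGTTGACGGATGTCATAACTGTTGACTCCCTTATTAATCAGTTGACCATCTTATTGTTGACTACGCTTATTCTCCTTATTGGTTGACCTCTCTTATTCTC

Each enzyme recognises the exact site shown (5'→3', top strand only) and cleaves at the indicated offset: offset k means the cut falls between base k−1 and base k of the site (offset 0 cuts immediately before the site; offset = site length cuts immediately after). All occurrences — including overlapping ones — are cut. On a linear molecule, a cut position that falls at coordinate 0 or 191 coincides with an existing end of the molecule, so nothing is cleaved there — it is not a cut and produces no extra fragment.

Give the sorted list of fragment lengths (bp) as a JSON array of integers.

[4,6,6,7,7,7,8,8,8,8,8,9,9,9,10,10,11,12,12,13,19]

Site scan:
  NpsI (CTTATT, off=3): starts [8, 14, 30, 41, 50, 62, 72, 120, 140, 156, 165, 182] → cuts [11, 17, 33, 44, 53, 65, 75, 123, 143, 159, 168, 185]
  QalIV (GTTGAC, off=5): starts [2, 20, 82, 92, 111, 131, 146, 172] → cuts [7, 25, 87, 97, 116, 136, 151, 177]

All cut coordinates (distinct, sorted): [7, 11, 17, 25, 33, 44, 53, 65, 75, 87, 97, 116, 123, 136, 143, 151, 159, 168, 177, 185]

Fragments:
  [0,7): 7 bp
  [7,11): 4 bp
  [11,17): 6 bp
  [17,25): 8 bp
  [25,33): 8 bp
  [33,44): 11 bp
  [44,53): 9 bp
  [53,65): 12 bp
  [65,75): 10 bp
  [75,87): 12 bp
  [87,97): 10 bp
  [97,116): 19 bp
  [116,123): 7 bp
  [123,136): 13 bp
  [136,143): 7 bp
  [143,151): 8 bp
  [151,159): 8 bp
  [159,168): 9 bp
  [168,177): 9 bp
  [177,185): 8 bp
  [185,191): 6 bp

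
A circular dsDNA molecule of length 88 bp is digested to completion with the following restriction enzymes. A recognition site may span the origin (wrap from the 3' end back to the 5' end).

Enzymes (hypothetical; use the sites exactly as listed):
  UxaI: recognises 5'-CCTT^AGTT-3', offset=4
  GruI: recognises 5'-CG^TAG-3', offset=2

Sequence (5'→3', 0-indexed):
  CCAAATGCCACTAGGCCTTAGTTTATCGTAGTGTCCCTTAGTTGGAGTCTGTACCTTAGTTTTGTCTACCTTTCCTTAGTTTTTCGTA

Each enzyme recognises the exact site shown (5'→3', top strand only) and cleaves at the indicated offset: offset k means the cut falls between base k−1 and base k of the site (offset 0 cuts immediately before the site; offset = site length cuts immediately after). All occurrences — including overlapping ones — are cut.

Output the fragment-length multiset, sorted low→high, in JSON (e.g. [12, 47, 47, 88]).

Scan for sites:
  UxaI CCTTAGTT/4: at [15, 35, 53, 73] ⇒ [19, 39, 57, 77]
  GruI CGTAG/2: at [26] ⇒ [28]

Pooled cuts: [19, 28, 39, 57, 77]

Fragments:
  19→28: 9 bp
  28→39: 11 bp
  39→57: 18 bp
  57→77: 20 bp
  77→19 (wrap): 88-77+19 = 30 bp

[9,11,18,20,30]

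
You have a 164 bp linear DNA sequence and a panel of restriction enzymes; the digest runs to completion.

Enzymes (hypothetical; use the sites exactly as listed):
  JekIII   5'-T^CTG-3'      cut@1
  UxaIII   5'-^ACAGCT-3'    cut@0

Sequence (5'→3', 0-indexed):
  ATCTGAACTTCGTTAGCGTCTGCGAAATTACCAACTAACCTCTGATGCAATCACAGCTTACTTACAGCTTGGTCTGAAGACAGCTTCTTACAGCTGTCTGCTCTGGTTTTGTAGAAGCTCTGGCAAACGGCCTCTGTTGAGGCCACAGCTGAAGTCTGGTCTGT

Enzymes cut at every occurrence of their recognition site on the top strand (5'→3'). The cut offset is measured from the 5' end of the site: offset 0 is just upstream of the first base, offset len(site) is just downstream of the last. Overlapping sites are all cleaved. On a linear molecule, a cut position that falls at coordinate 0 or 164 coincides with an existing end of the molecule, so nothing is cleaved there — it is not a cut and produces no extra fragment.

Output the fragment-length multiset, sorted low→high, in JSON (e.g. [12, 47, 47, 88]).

Scan for sites:
  JekIII TCTG/1: at [1, 18, 40, 72, 96, 101, 118, 132, 154, 159] ⇒ [2, 19, 41, 73, 97, 102, 119, 133, 155, 160]
  UxaIII ACAGCT/0: at [52, 63, 79, 89, 144] ⇒ [52, 63, 79, 89, 144]

All cut coordinates (distinct, sorted): [2, 19, 41, 52, 63, 73, 79, 89, 97, 102, 119, 133, 144, 155, 160]

Fragment lengths:
  [0,2): 2 bp
  [2,19): 17 bp
  [19,41): 22 bp
  [41,52): 11 bp
  [52,63): 11 bp
  [63,73): 10 bp
  [73,79): 6 bp
  [79,89): 10 bp
  [89,97): 8 bp
  [97,102): 5 bp
  [102,119): 17 bp
  [119,133): 14 bp
  [133,144): 11 bp
  [144,155): 11 bp
  [155,160): 5 bp
  [160,164): 4 bp

[2,4,5,5,6,8,10,10,11,11,11,11,14,17,17,22]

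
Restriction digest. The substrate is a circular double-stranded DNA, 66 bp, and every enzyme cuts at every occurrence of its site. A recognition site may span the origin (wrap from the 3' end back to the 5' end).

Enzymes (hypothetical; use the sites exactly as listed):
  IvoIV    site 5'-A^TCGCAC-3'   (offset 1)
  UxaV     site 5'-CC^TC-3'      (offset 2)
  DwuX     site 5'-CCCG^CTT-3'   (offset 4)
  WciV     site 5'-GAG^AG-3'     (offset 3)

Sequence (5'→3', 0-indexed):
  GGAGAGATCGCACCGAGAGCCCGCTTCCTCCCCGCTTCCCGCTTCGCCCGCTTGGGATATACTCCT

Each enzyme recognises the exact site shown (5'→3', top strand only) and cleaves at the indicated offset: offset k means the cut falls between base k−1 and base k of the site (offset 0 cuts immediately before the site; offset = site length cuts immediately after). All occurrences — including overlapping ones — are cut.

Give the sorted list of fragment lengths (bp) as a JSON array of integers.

[3,5,6,6,7,9,10,20]

Site scan:
  IvoIV ATCGCAC/1: at [6] ⇒ [7]
  UxaV CCTC/2: at [26] ⇒ [28]
  DwuX CCCGCTT/4: at [19, 30, 37, 46] ⇒ [23, 34, 41, 50]
  WciV GAGAG/3: at [1, 14] ⇒ [4, 17]

All cut coordinates (distinct, sorted): [4, 7, 17, 23, 28, 34, 41, 50]

Fragment lengths:
  4→7: 3 bp
  7→17: 10 bp
  17→23: 6 bp
  23→28: 5 bp
  28→34: 6 bp
  34→41: 7 bp
  41→50: 9 bp
  50→4 (wrap): 66-50+4 = 20 bp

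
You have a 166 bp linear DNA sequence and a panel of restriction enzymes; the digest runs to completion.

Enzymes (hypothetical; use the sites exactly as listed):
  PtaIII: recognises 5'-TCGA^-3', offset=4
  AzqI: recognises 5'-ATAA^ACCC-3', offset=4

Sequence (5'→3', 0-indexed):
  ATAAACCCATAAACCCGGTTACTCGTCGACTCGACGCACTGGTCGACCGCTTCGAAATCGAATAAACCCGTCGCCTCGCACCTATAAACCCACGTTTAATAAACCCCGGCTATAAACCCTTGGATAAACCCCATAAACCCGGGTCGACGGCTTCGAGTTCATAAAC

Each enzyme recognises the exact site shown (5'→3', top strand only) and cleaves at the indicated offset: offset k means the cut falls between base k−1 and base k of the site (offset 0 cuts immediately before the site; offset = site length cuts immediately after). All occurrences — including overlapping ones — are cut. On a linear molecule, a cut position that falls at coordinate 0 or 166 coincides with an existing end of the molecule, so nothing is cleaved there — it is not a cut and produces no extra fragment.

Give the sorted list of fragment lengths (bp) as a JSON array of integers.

Scan for sites:
  PtaIII (TCGA, off=4): starts [25, 30, 42, 51, 57, 143, 152] → cuts [29, 34, 46, 55, 61, 147, 156]
  AzqI (ATAAACCC, off=4): starts [0, 8, 61, 83, 98, 111, 123, 132] → cuts [4, 12, 65, 87, 102, 115, 127, 136]

All cut coordinates (distinct, sorted): [4, 12, 29, 34, 46, 55, 61, 65, 87, 102, 115, 127, 136, 147, 156]

Fragments:
  [0,4): 4 bp
  [4,12): 8 bp
  [12,29): 17 bp
  [29,34): 5 bp
  [34,46): 12 bp
  [46,55): 9 bp
  [55,61): 6 bp
  [61,65): 4 bp
  [65,87): 22 bp
  [87,102): 15 bp
  [102,115): 13 bp
  [115,127): 12 bp
  [127,136): 9 bp
  [136,147): 11 bp
  [147,156): 9 bp
  [156,166): 10 bp

[4,4,5,6,8,9,9,9,10,11,12,12,13,15,17,22]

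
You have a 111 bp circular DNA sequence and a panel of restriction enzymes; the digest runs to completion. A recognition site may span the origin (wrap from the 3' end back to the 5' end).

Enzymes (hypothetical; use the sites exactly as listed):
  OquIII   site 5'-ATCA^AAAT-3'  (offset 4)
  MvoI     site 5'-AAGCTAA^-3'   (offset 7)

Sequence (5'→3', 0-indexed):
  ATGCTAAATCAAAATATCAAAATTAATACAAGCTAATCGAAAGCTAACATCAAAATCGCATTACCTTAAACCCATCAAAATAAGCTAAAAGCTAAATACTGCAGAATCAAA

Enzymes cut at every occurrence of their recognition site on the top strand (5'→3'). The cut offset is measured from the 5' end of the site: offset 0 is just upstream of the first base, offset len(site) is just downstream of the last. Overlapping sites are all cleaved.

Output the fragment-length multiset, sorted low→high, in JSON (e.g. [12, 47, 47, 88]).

[5,7,8,11,11,13,14,17,25]

Scan for sites:
  OquIII (ATCAAAAT, off=4): starts [7, 15, 48, 73, 105] → cuts [11, 19, 52, 77, 109]
  MvoI (AAGCTAA, off=7): starts [29, 40, 81, 88] → cuts [36, 47, 88, 95]

Pooled cuts: [11, 19, 36, 47, 52, 77, 88, 95, 109]

Fragments:
  11→19: 8 bp
  19→36: 17 bp
  36→47: 11 bp
  47→52: 5 bp
  52→77: 25 bp
  77→88: 11 bp
  88→95: 7 bp
  95→109: 14 bp
  109→11 (wrap): 111-109+11 = 13 bp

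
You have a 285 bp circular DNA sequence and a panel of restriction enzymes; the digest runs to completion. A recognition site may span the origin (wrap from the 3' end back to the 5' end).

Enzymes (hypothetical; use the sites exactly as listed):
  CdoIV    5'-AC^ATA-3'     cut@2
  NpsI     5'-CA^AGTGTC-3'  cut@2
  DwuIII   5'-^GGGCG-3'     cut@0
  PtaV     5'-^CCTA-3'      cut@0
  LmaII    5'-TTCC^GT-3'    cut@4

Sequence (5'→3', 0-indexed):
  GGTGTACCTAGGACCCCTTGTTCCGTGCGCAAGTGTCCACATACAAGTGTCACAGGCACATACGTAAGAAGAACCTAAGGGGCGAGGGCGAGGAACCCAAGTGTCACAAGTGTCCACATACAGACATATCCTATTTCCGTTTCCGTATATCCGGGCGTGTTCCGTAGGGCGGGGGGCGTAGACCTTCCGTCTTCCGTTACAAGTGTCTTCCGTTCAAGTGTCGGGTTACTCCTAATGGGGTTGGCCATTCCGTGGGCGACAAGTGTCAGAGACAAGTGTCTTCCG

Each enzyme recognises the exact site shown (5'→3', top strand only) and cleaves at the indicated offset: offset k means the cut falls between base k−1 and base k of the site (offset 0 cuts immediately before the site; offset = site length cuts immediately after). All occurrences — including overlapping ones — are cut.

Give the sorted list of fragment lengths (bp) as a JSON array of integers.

Site scan:
  CdoIV ACATA/2: at [38, 57, 115, 123] ⇒ [40, 59, 117, 125]
  NpsI CAAGTGTC/2: at [29, 43, 97, 106, 199, 214, 259, 272] ⇒ [31, 45, 99, 108, 201, 216, 261, 274]
  DwuIII GGGCG/0: at [79, 85, 152, 166, 173, 253] ⇒ [79, 85, 152, 166, 173, 253]
  PtaV CCTA/0: at [6, 73, 129, 230] ⇒ [6, 73, 129, 230]
  LmaII TTCCGT/4: at [20, 134, 140, 159, 184, 191, 207, 247] ⇒ [24, 138, 144, 163, 188, 195, 211, 251]

All cut coordinates (distinct, sorted): [6, 24, 31, 40, 45, 59, 73, 79, 85, 99, 108, 117, 125, 129, 138, 144, 152, 163, 166, 173, 188, 195, 201, 211, 216, 230, 251, 253, 261, 274]

Fragment lengths:
  6→24: 18 bp
  24→31: 7 bp
  31→40: 9 bp
  40→45: 5 bp
  45→59: 14 bp
  59→73: 14 bp
  73→79: 6 bp
  79→85: 6 bp
  85→99: 14 bp
  99→108: 9 bp
  108→117: 9 bp
  117→125: 8 bp
  125→129: 4 bp
  129→138: 9 bp
  138→144: 6 bp
  144→152: 8 bp
  152→163: 11 bp
  163→166: 3 bp
  166→173: 7 bp
  173→188: 15 bp
  188→195: 7 bp
  195→201: 6 bp
  201→211: 10 bp
  211→216: 5 bp
  216→230: 14 bp
  230→251: 21 bp
  251→253: 2 bp
  253→261: 8 bp
  261→274: 13 bp
  274→6 (wrap): 285-274+6 = 17 bp

[2,3,4,5,5,6,6,6,6,7,7,7,8,8,8,9,9,9,9,10,11,13,14,14,14,14,15,17,18,21]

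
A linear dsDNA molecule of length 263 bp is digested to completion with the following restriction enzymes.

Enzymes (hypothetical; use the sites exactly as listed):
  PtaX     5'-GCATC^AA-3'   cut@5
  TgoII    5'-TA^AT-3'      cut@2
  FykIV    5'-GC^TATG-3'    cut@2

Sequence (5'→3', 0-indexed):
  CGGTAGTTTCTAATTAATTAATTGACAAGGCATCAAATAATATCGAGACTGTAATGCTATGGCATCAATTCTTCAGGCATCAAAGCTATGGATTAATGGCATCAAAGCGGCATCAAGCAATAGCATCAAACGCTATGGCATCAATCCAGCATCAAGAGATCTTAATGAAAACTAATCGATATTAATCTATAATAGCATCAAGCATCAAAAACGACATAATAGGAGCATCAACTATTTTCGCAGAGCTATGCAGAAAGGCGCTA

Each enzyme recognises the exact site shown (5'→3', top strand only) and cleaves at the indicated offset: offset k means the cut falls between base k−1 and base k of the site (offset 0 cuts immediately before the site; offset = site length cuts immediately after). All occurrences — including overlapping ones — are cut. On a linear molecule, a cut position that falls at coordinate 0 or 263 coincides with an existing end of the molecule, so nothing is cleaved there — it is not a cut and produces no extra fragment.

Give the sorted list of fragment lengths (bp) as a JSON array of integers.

Site scan:
  PtaX GCATCAA/5: at [29, 61, 76, 98, 109, 122, 137, 148, 194, 201, 224] ⇒ [34, 66, 81, 103, 114, 127, 142, 153, 199, 206, 229]
  TgoII TAAT/2: at [10, 14, 18, 37, 51, 93, 162, 172, 182, 189, 216] ⇒ [12, 16, 20, 39, 53, 95, 164, 174, 184, 191, 218]
  FykIV GCTATG/2: at [55, 84, 131, 244] ⇒ [57, 86, 133, 246]

All cut coordinates (distinct, sorted): [12, 16, 20, 34, 39, 53, 57, 66, 81, 86, 95, 103, 114, 127, 133, 142, 153, 164, 174, 184, 191, 199, 206, 218, 229, 246]

Fragments:
  [0,12): 12 bp
  [12,16): 4 bp
  [16,20): 4 bp
  [20,34): 14 bp
  [34,39): 5 bp
  [39,53): 14 bp
  [53,57): 4 bp
  [57,66): 9 bp
  [66,81): 15 bp
  [81,86): 5 bp
  [86,95): 9 bp
  [95,103): 8 bp
  [103,114): 11 bp
  [114,127): 13 bp
  [127,133): 6 bp
  [133,142): 9 bp
  [142,153): 11 bp
  [153,164): 11 bp
  [164,174): 10 bp
  [174,184): 10 bp
  [184,191): 7 bp
  [191,199): 8 bp
  [199,206): 7 bp
  [206,218): 12 bp
  [218,229): 11 bp
  [229,246): 17 bp
  [246,263): 17 bp

[4,4,4,5,5,6,7,7,8,8,9,9,9,10,10,11,11,11,11,12,12,13,14,14,15,17,17]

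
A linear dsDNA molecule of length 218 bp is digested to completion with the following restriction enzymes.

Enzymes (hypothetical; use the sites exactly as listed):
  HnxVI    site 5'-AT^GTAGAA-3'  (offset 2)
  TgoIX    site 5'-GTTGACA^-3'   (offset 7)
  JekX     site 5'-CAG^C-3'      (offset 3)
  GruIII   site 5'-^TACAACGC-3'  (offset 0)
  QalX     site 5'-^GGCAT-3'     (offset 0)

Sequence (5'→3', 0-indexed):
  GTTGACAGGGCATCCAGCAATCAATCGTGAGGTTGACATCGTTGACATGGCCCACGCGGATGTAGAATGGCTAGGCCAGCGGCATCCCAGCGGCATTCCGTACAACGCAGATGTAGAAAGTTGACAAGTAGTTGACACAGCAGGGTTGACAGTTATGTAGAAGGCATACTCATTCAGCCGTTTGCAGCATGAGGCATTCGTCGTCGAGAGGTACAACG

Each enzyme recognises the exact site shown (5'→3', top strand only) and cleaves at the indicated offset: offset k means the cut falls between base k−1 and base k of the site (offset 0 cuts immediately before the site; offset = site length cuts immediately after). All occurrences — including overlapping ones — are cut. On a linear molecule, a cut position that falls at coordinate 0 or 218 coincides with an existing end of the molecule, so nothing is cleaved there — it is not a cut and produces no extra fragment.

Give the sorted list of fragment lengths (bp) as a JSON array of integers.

[1,1,1,3,5,5,6,7,9,9,9,10,10,11,11,12,14,14,15,18,21,26]

Per-enzyme occurrences:
  HnxVI (ATGTAGAA, off=2): starts [59, 110, 154] → cuts [61, 112, 156]
  TgoIX (GTTGACA, off=7): starts [0, 31, 40, 119, 130, 144] → cuts [7, 38, 47, 126, 137, 151]
  JekX (CAGC, off=3): starts [14, 76, 87, 137, 174, 184] → cuts [17, 79, 90, 140, 177, 187]
  GruIII (TACAACGC, off=0): starts [100] → cuts [100]
  QalX (GGCAT, off=0): starts [8, 80, 91, 162, 192] → cuts [8, 80, 91, 162, 192]

Pooled cuts: [7, 8, 17, 38, 47, 61, 79, 80, 90, 91, 100, 112, 126, 137, 140, 151, 156, 162, 177, 187, 192]

Fragment lengths:
  [0,7): 7 bp
  [7,8): 1 bp
  [8,17): 9 bp
  [17,38): 21 bp
  [38,47): 9 bp
  [47,61): 14 bp
  [61,79): 18 bp
  [79,80): 1 bp
  [80,90): 10 bp
  [90,91): 1 bp
  [91,100): 9 bp
  [100,112): 12 bp
  [112,126): 14 bp
  [126,137): 11 bp
  [137,140): 3 bp
  [140,151): 11 bp
  [151,156): 5 bp
  [156,162): 6 bp
  [162,177): 15 bp
  [177,187): 10 bp
  [187,192): 5 bp
  [192,218): 26 bp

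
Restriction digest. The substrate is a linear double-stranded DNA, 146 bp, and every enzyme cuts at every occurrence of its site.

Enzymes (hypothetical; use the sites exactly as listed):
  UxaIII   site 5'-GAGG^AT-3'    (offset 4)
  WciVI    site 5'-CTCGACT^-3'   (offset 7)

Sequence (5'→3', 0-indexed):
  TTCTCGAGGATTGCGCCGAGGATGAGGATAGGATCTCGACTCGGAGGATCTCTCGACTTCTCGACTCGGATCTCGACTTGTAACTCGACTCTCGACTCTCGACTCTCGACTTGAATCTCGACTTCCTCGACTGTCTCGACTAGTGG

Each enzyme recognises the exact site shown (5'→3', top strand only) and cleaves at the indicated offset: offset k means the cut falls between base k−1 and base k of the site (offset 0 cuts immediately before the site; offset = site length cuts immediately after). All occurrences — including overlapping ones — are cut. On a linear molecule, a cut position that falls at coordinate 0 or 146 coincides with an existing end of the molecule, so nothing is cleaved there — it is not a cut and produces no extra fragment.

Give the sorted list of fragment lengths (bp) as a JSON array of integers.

[5,6,6,7,7,7,8,9,9,9,11,12,12,12,12,14]

Scan for sites:
  UxaIII GAGGAT/4: at [5, 17, 23, 43] ⇒ [9, 21, 27, 47]
  WciVI CTCGACT/7: at [34, 51, 59, 71, 83, 90, 97, 104, 116, 125, 134] ⇒ [41, 58, 66, 78, 90, 97, 104, 111, 123, 132, 141]

All cut coordinates (distinct, sorted): [9, 21, 27, 41, 47, 58, 66, 78, 90, 97, 104, 111, 123, 132, 141]

Fragments:
  [0,9): 9 bp
  [9,21): 12 bp
  [21,27): 6 bp
  [27,41): 14 bp
  [41,47): 6 bp
  [47,58): 11 bp
  [58,66): 8 bp
  [66,78): 12 bp
  [78,90): 12 bp
  [90,97): 7 bp
  [97,104): 7 bp
  [104,111): 7 bp
  [111,123): 12 bp
  [123,132): 9 bp
  [132,141): 9 bp
  [141,146): 5 bp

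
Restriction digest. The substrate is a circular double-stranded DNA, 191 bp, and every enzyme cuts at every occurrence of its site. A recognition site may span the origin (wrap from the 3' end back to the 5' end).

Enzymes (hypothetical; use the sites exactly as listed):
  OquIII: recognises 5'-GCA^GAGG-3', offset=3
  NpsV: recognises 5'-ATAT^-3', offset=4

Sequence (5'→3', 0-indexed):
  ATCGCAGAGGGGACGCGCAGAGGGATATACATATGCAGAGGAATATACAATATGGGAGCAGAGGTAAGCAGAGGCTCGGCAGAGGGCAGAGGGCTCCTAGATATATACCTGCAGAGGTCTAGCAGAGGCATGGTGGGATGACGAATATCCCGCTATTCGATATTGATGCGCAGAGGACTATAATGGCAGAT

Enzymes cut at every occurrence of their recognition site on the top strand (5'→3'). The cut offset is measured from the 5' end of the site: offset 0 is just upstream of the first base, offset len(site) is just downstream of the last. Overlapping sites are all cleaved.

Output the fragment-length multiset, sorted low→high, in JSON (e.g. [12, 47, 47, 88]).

Per-enzyme occurrences:
  OquIII GCAGAGG/3: at [3, 16, 34, 57, 67, 78, 85, 110, 121, 169] ⇒ [6, 19, 37, 60, 70, 81, 88, 113, 124, 172]
  NpsV ATAT/4: at [24, 30, 42, 49, 100, 102, 144, 159, 189] ⇒ [2, 28, 34, 46, 53, 104, 106, 148, 163]

Pooled cuts: [2, 6, 19, 28, 34, 37, 46, 53, 60, 70, 81, 88, 104, 106, 113, 124, 148, 163, 172]

Fragment lengths:
  2→6: 4 bp
  6→19: 13 bp
  19→28: 9 bp
  28→34: 6 bp
  34→37: 3 bp
  37→46: 9 bp
  46→53: 7 bp
  53→60: 7 bp
  60→70: 10 bp
  70→81: 11 bp
  81→88: 7 bp
  88→104: 16 bp
  104→106: 2 bp
  106→113: 7 bp
  113→124: 11 bp
  124→148: 24 bp
  148→163: 15 bp
  163→172: 9 bp
  172→2 (wrap): 191-172+2 = 21 bp

[2,3,4,6,7,7,7,7,9,9,9,10,11,11,13,15,16,21,24]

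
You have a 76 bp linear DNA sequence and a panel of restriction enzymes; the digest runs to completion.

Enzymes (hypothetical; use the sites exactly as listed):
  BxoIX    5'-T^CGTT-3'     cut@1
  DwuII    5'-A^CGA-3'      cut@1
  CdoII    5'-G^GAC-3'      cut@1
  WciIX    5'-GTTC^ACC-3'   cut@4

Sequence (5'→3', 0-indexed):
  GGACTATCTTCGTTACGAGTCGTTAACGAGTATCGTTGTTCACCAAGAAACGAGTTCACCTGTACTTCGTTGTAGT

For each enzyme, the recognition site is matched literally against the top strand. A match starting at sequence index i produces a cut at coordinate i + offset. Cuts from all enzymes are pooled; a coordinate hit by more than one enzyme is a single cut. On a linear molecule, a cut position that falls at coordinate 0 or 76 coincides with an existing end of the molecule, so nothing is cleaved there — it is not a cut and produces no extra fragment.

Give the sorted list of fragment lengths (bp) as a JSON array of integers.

[1,5,5,6,7,7,8,9,9,9,10]

Scan for sites:
  BxoIX TCGTT/1: at [9, 19, 32, 66] ⇒ [10, 20, 33, 67]
  DwuII ACGA/1: at [14, 25, 49] ⇒ [15, 26, 50]
  CdoII GGAC/1: at [0] ⇒ [1]
  WciIX GTTCACC/4: at [37, 53] ⇒ [41, 57]

All cut coordinates (distinct, sorted): [1, 10, 15, 20, 26, 33, 41, 50, 57, 67]

Fragments:
  [0,1): 1 bp
  [1,10): 9 bp
  [10,15): 5 bp
  [15,20): 5 bp
  [20,26): 6 bp
  [26,33): 7 bp
  [33,41): 8 bp
  [41,50): 9 bp
  [50,57): 7 bp
  [57,67): 10 bp
  [67,76): 9 bp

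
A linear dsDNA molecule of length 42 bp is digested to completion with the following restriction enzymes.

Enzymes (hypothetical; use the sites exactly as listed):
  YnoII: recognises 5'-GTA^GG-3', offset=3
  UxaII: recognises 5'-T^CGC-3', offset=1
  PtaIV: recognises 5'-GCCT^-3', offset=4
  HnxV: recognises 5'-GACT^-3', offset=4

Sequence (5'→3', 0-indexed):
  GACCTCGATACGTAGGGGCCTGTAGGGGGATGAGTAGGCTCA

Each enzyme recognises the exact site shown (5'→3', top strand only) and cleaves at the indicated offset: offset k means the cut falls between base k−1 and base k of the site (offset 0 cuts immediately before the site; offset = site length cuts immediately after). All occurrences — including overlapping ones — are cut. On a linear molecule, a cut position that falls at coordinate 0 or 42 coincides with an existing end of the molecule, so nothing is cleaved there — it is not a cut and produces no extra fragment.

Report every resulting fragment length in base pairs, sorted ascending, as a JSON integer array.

[3,6,7,12,14]

Per-enzyme occurrences:
  YnoII GTAGG/3: at [11, 21, 33] ⇒ [14, 24, 36]
  UxaII (TCGC, off=1): no sites
  PtaIV GCCT/4: at [17] ⇒ [21]
  HnxV (GACT, off=4): no sites

Pooled cuts: [14, 21, 24, 36]

Fragment lengths:
  [0,14): 14 bp
  [14,21): 7 bp
  [21,24): 3 bp
  [24,36): 12 bp
  [36,42): 6 bp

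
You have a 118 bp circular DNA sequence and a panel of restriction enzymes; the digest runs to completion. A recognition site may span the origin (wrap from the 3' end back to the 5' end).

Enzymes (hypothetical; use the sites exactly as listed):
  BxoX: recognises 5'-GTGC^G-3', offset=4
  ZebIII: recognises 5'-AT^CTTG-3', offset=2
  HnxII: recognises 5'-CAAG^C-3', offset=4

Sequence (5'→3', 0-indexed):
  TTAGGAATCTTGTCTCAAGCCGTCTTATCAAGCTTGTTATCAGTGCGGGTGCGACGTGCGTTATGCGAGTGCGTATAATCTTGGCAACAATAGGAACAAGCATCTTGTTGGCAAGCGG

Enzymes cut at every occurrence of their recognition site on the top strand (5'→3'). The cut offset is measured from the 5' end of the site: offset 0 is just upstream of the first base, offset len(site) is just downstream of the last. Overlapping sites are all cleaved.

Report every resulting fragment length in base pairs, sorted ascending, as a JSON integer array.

[3,6,7,7,11,11,12,13,13,14,21]

Scan for sites:
  BxoX (GTGCG, off=4): starts [42, 48, 55, 68] → cuts [46, 52, 59, 72]
  ZebIII (ATCTTG, off=2): starts [6, 77, 101] → cuts [8, 79, 103]
  HnxII (CAAGC, off=4): starts [15, 28, 96, 111] → cuts [19, 32, 100, 115]

Pooled cuts: [8, 19, 32, 46, 52, 59, 72, 79, 100, 103, 115]

Fragment lengths:
  8→19: 11 bp
  19→32: 13 bp
  32→46: 14 bp
  46→52: 6 bp
  52→59: 7 bp
  59→72: 13 bp
  72→79: 7 bp
  79→100: 21 bp
  100→103: 3 bp
  103→115: 12 bp
  115→8 (wrap): 118-115+8 = 11 bp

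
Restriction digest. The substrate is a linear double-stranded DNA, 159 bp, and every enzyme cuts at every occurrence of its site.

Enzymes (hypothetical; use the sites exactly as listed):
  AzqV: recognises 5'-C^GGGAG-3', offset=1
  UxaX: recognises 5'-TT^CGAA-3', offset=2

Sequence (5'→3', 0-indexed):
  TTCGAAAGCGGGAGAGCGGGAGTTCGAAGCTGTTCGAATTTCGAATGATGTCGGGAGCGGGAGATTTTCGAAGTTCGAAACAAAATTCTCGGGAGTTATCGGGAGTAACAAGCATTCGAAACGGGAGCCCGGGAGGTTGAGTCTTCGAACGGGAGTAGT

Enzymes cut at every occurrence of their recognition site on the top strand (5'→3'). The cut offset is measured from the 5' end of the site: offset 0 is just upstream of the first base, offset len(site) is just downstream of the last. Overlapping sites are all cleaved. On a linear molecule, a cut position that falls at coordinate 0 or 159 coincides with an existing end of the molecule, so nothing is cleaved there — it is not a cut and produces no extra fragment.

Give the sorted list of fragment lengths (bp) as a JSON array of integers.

[2,5,6,6,7,7,7,7,8,8,9,10,10,10,11,15,15,16]

Scan for sites:
  AzqV CGGGAG/1: at [8, 16, 51, 57, 89, 99, 121, 129, 149] ⇒ [9, 17, 52, 58, 90, 100, 122, 130, 150]
  UxaX TTCGAA/2: at [0, 22, 32, 39, 66, 73, 114, 143] ⇒ [2, 24, 34, 41, 68, 75, 116, 145]

Pooled cuts: [2, 9, 17, 24, 34, 41, 52, 58, 68, 75, 90, 100, 116, 122, 130, 145, 150]

Fragment lengths:
  [0,2): 2 bp
  [2,9): 7 bp
  [9,17): 8 bp
  [17,24): 7 bp
  [24,34): 10 bp
  [34,41): 7 bp
  [41,52): 11 bp
  [52,58): 6 bp
  [58,68): 10 bp
  [68,75): 7 bp
  [75,90): 15 bp
  [90,100): 10 bp
  [100,116): 16 bp
  [116,122): 6 bp
  [122,130): 8 bp
  [130,145): 15 bp
  [145,150): 5 bp
  [150,159): 9 bp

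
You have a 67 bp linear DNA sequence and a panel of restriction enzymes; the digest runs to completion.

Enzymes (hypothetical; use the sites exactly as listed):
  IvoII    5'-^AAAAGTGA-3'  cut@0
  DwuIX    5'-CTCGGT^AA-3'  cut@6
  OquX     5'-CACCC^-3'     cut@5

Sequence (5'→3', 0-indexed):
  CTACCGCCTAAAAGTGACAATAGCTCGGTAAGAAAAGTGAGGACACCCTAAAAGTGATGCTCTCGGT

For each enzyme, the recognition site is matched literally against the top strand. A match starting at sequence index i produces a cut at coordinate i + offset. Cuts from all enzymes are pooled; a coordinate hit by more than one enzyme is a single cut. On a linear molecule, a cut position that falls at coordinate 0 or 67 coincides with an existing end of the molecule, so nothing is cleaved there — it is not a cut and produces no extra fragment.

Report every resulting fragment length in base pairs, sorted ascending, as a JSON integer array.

[1,3,9,16,18,20]

Per-enzyme occurrences:
  IvoII AAAAGTGA/0: at [9, 32, 49] ⇒ [9, 32, 49]
  DwuIX CTCGGTAA/6: at [23] ⇒ [29]
  OquX CACCC/5: at [43] ⇒ [48]

Pooled cuts: [9, 29, 32, 48, 49]

Fragments:
  [0,9): 9 bp
  [9,29): 20 bp
  [29,32): 3 bp
  [32,48): 16 bp
  [48,49): 1 bp
  [49,67): 18 bp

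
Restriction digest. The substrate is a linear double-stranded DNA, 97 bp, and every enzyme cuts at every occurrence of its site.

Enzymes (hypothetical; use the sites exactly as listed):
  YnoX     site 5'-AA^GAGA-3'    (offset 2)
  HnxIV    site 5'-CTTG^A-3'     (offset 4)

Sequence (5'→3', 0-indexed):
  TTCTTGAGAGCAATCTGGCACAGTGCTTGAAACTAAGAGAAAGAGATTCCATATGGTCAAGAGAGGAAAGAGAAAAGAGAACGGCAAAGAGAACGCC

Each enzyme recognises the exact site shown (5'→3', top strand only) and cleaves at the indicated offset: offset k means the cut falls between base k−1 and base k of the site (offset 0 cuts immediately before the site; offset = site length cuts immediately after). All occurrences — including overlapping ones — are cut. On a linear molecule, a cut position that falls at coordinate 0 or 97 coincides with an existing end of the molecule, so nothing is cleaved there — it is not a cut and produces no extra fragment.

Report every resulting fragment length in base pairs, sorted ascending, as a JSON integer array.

[6,6,7,7,9,9,12,18,23]

Per-enzyme occurrences:
  YnoX AAGAGA/2: at [34, 40, 58, 67, 74, 86] ⇒ [36, 42, 60, 69, 76, 88]
  HnxIV CTTGA/4: at [2, 25] ⇒ [6, 29]

All cut coordinates (distinct, sorted): [6, 29, 36, 42, 60, 69, 76, 88]

Fragment lengths:
  [0,6): 6 bp
  [6,29): 23 bp
  [29,36): 7 bp
  [36,42): 6 bp
  [42,60): 18 bp
  [60,69): 9 bp
  [69,76): 7 bp
  [76,88): 12 bp
  [88,97): 9 bp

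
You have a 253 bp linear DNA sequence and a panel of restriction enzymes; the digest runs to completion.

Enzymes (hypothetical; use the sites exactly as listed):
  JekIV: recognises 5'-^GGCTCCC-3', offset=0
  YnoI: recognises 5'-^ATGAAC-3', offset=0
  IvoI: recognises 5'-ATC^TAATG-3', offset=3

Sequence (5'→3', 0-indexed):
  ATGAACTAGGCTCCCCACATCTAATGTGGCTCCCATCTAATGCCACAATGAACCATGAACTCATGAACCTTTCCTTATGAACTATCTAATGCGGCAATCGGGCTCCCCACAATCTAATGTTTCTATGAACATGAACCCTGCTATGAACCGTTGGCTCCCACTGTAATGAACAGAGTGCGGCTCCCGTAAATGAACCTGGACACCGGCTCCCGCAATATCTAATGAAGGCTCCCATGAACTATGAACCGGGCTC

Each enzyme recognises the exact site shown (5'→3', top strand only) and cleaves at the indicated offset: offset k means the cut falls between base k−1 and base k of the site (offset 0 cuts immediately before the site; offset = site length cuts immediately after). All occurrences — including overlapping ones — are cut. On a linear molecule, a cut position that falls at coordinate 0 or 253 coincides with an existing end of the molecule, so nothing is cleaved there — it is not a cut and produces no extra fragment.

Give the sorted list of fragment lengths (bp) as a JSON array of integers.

[6,6,7,7,7,7,8,8,10,10,10,10,10,11,12,13,13,13,13,14,14,14,15,15]

Scan for sites:
  JekIV (GGCTCCC, off=0): starts [8, 27, 100, 152, 178, 204, 226] → cuts [8, 27, 100, 152, 178, 204, 226]
  YnoI (ATGAAC, off=0): starts [0, 47, 54, 62, 76, 124, 130, 142, 165, 189, 233, 240] → cuts [47, 54, 62, 76, 124, 130, 142, 165, 189, 233, 240] (position 0 is a terminus of the linear molecule — no cut)
  IvoI (ATCTAATG, off=3): starts [18, 34, 83, 111, 216] → cuts [21, 37, 86, 114, 219]

All cut coordinates (distinct, sorted): [8, 21, 27, 37, 47, 54, 62, 76, 86, 100, 114, 124, 130, 142, 152, 165, 178, 189, 204, 219, 226, 233, 240]

Fragments:
  [0,8): 8 bp
  [8,21): 13 bp
  [21,27): 6 bp
  [27,37): 10 bp
  [37,47): 10 bp
  [47,54): 7 bp
  [54,62): 8 bp
  [62,76): 14 bp
  [76,86): 10 bp
  [86,100): 14 bp
  [100,114): 14 bp
  [114,124): 10 bp
  [124,130): 6 bp
  [130,142): 12 bp
  [142,152): 10 bp
  [152,165): 13 bp
  [165,178): 13 bp
  [178,189): 11 bp
  [189,204): 15 bp
  [204,219): 15 bp
  [219,226): 7 bp
  [226,233): 7 bp
  [233,240): 7 bp
  [240,253): 13 bp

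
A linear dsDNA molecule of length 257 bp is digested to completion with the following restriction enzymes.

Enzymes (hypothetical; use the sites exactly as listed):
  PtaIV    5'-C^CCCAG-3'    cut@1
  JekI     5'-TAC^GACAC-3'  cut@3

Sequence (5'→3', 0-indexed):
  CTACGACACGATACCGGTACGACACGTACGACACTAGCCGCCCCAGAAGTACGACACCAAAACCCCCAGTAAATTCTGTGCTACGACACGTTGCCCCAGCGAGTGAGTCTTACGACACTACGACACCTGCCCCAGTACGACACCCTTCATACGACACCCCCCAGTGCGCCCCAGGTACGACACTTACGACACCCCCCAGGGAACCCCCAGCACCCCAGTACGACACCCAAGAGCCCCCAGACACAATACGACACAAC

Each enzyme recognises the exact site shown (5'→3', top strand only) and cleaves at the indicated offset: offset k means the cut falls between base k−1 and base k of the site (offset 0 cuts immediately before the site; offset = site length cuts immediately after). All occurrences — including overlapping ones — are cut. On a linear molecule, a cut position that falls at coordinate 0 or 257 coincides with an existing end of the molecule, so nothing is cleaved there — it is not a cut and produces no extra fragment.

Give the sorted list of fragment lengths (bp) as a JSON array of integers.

[4,7,7,8,8,8,8,8,9,9,9,9,10,10,11,11,12,12,14,14,14,16,19,20]

Scan for sites:
  PtaIV (CCCCAG, off=1): starts [40, 63, 93, 129, 158, 168, 193, 204, 212, 234] → cuts [41, 64, 94, 130, 159, 169, 194, 205, 213, 235]
  JekI (TACGACAC, off=3): starts [1, 17, 26, 49, 81, 110, 118, 135, 149, 175, 184, 218, 246] → cuts [4, 20, 29, 52, 84, 113, 121, 138, 152, 178, 187, 221, 249]

All cut coordinates (distinct, sorted): [4, 20, 29, 41, 52, 64, 84, 94, 113, 121, 130, 138, 152, 159, 169, 178, 187, 194, 205, 213, 221, 235, 249]

Fragment lengths:
  [0,4): 4 bp
  [4,20): 16 bp
  [20,29): 9 bp
  [29,41): 12 bp
  [41,52): 11 bp
  [52,64): 12 bp
  [64,84): 20 bp
  [84,94): 10 bp
  [94,113): 19 bp
  [113,121): 8 bp
  [121,130): 9 bp
  [130,138): 8 bp
  [138,152): 14 bp
  [152,159): 7 bp
  [159,169): 10 bp
  [169,178): 9 bp
  [178,187): 9 bp
  [187,194): 7 bp
  [194,205): 11 bp
  [205,213): 8 bp
  [213,221): 8 bp
  [221,235): 14 bp
  [235,249): 14 bp
  [249,257): 8 bp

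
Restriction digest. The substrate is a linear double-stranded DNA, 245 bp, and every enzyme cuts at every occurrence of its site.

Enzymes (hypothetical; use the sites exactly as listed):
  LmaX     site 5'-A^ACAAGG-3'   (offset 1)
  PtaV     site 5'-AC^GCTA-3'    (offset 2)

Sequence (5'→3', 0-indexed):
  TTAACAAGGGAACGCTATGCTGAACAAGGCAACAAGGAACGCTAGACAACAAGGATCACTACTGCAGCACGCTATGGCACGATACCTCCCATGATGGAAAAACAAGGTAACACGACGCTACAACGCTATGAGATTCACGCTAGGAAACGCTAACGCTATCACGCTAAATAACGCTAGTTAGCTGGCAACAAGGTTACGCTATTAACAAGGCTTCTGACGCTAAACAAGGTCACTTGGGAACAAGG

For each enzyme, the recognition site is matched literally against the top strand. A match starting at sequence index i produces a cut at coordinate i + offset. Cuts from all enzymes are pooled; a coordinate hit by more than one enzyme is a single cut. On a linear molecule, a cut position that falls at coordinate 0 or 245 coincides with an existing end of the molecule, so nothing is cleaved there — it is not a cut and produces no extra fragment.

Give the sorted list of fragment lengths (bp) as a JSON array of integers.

Site scan:
  LmaX AACAAGG/1: at [2, 22, 30, 47, 100, 186, 203, 222, 238] ⇒ [3, 23, 31, 48, 101, 187, 204, 223, 239]
  PtaV ACGCTA/2: at [11, 38, 68, 114, 122, 136, 146, 152, 160, 170, 195, 216] ⇒ [13, 40, 70, 116, 124, 138, 148, 154, 162, 172, 197, 218]

Pooled cuts: [3, 13, 23, 31, 40, 48, 70, 101, 116, 124, 138, 148, 154, 162, 172, 187, 197, 204, 218, 223, 239]

Fragments:
  [0,3): 3 bp
  [3,13): 10 bp
  [13,23): 10 bp
  [23,31): 8 bp
  [31,40): 9 bp
  [40,48): 8 bp
  [48,70): 22 bp
  [70,101): 31 bp
  [101,116): 15 bp
  [116,124): 8 bp
  [124,138): 14 bp
  [138,148): 10 bp
  [148,154): 6 bp
  [154,162): 8 bp
  [162,172): 10 bp
  [172,187): 15 bp
  [187,197): 10 bp
  [197,204): 7 bp
  [204,218): 14 bp
  [218,223): 5 bp
  [223,239): 16 bp
  [239,245): 6 bp

[3,5,6,6,7,8,8,8,8,9,10,10,10,10,10,14,14,15,15,16,22,31]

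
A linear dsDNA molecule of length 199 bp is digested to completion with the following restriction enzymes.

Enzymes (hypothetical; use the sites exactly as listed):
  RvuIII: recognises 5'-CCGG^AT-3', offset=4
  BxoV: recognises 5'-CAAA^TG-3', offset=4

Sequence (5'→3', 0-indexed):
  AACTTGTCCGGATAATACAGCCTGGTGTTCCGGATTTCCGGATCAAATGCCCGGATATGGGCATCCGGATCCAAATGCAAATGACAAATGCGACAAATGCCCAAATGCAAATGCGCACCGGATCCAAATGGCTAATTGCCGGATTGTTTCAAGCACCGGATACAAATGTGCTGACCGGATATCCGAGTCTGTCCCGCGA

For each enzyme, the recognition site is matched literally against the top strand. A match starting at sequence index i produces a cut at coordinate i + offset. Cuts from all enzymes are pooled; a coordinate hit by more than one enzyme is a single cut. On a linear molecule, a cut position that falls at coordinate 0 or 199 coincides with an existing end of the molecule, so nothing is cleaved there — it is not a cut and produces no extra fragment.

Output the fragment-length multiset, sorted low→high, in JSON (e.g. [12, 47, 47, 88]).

Per-enzyme occurrences:
  RvuIII CCGGAT/4: at [7, 29, 37, 50, 64, 117, 138, 155, 174] ⇒ [11, 33, 41, 54, 68, 121, 142, 159, 178]
  BxoV CAAATG/4: at [43, 71, 77, 84, 93, 101, 107, 124, 162] ⇒ [47, 75, 81, 88, 97, 105, 111, 128, 166]

All cut coordinates (distinct, sorted): [11, 33, 41, 47, 54, 68, 75, 81, 88, 97, 105, 111, 121, 128, 142, 159, 166, 178]

Fragments:
  [0,11): 11 bp
  [11,33): 22 bp
  [33,41): 8 bp
  [41,47): 6 bp
  [47,54): 7 bp
  [54,68): 14 bp
  [68,75): 7 bp
  [75,81): 6 bp
  [81,88): 7 bp
  [88,97): 9 bp
  [97,105): 8 bp
  [105,111): 6 bp
  [111,121): 10 bp
  [121,128): 7 bp
  [128,142): 14 bp
  [142,159): 17 bp
  [159,166): 7 bp
  [166,178): 12 bp
  [178,199): 21 bp

[6,6,6,7,7,7,7,7,8,8,9,10,11,12,14,14,17,21,22]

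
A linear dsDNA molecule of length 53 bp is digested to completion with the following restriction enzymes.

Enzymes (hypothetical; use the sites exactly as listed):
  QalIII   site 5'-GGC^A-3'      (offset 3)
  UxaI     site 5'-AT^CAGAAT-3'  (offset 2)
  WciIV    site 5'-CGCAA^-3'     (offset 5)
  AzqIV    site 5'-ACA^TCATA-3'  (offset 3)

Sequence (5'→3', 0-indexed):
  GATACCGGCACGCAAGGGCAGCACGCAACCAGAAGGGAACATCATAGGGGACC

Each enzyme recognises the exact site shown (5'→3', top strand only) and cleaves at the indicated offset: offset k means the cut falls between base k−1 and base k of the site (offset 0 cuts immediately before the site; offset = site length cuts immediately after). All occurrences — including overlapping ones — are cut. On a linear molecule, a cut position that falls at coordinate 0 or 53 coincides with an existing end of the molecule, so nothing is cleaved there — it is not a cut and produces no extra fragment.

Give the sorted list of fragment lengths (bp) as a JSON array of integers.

[4,6,9,9,12,13]

Per-enzyme occurrences:
  QalIII GGCA/3: at [6, 16] ⇒ [9, 19]
  UxaI (ATCAGAAT, off=2): no sites
  WciIV CGCAA/5: at [10, 23] ⇒ [15, 28]
  AzqIV ACATCATA/3: at [38] ⇒ [41]

All cut coordinates (distinct, sorted): [9, 15, 19, 28, 41]

Fragment lengths:
  [0,9): 9 bp
  [9,15): 6 bp
  [15,19): 4 bp
  [19,28): 9 bp
  [28,41): 13 bp
  [41,53): 12 bp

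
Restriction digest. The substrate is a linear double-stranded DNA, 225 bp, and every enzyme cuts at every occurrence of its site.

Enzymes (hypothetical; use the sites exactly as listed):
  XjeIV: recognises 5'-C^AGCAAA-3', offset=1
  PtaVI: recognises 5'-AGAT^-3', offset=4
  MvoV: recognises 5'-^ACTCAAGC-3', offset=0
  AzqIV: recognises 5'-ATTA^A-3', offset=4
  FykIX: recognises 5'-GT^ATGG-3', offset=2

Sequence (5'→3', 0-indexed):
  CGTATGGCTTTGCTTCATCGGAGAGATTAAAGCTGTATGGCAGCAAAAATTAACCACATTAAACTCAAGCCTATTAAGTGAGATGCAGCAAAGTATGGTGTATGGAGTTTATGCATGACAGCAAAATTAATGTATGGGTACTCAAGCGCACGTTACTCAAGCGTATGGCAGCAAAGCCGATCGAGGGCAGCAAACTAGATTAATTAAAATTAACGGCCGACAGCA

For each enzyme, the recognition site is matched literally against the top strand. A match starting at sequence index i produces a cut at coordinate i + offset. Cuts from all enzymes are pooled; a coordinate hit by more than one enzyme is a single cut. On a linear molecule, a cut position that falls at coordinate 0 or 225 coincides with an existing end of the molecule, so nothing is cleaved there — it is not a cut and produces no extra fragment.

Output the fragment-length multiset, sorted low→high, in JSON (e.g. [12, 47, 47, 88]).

[1,2,2,2,3,4,4,5,5,6,6,7,7,8,8,9,10,10,11,12,13,14,15,18,19,24]

Per-enzyme occurrences:
  XjeIV CAGCAAA/1: at [40, 85, 118, 168, 187] ⇒ [41, 86, 119, 169, 188]
  PtaVI AGAT/4: at [23, 80, 196] ⇒ [27, 84, 200]
  MvoV ACTCAAGC/0: at [62, 139, 154] ⇒ [62, 139, 154]
  AzqIV ATTAA/4: at [25, 48, 57, 72, 125, 198, 202, 208] ⇒ [29, 52, 61, 76, 129, 202, 206, 212]
  FykIX GTATGG/2: at [1, 34, 92, 99, 131, 162] ⇒ [3, 36, 94, 101, 133, 164]

All cut coordinates (distinct, sorted): [3, 27, 29, 36, 41, 52, 61, 62, 76, 84, 86, 94, 101, 119, 129, 133, 139, 154, 164, 169, 188, 200, 202, 206, 212]

Fragment lengths:
  [0,3): 3 bp
  [3,27): 24 bp
  [27,29): 2 bp
  [29,36): 7 bp
  [36,41): 5 bp
  [41,52): 11 bp
  [52,61): 9 bp
  [61,62): 1 bp
  [62,76): 14 bp
  [76,84): 8 bp
  [84,86): 2 bp
  [86,94): 8 bp
  [94,101): 7 bp
  [101,119): 18 bp
  [119,129): 10 bp
  [129,133): 4 bp
  [133,139): 6 bp
  [139,154): 15 bp
  [154,164): 10 bp
  [164,169): 5 bp
  [169,188): 19 bp
  [188,200): 12 bp
  [200,202): 2 bp
  [202,206): 4 bp
  [206,212): 6 bp
  [212,225): 13 bp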